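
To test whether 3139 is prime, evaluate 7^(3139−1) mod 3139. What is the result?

7^1 ≡ 7 (mod 3139)
7^2 ≡ 7^2 = 49 ≡ 49 (mod 3139)
7^4 ≡ 49^2 = 2401 ≡ 2401 (mod 3139)
7^8 ≡ 2401^2 = 5764801 ≡ 1597 (mod 3139)
7^16 ≡ 1597^2 = 2550409 ≡ 1541 (mod 3139)
7^32 ≡ 1541^2 = 2374681 ≡ 1597 (mod 3139)
7^64 ≡ 1597^2 = 2550409 ≡ 1541 (mod 3139)
7^128 ≡ 1541^2 = 2374681 ≡ 1597 (mod 3139)
7^256 ≡ 1597^2 = 2550409 ≡ 1541 (mod 3139)
7^512 ≡ 1541^2 = 2374681 ≡ 1597 (mod 3139)
7^1024 ≡ 1597^2 = 2550409 ≡ 1541 (mod 3139)
7^2048 ≡ 1541^2 = 2374681 ≡ 1597 (mod 3139)
3138 = 2048 + 1024 + 64 + 2 in binary powers of 2.
So 7^3138 ≡ 1597 · 1541 · 1541 · 49 ≡ 173 (mod 3139).
Since 173 ≠ 1, base 7 is a Fermat witness: 3139 is composite.

173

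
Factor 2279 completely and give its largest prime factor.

2279 = 43 · 53
53 is prime.
So 2279 = 43 · 53; the largest prime factor is 53.

53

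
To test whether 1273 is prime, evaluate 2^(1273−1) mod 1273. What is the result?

1246

2^1 ≡ 2 (mod 1273)
2^2 ≡ 2^2 = 4 ≡ 4 (mod 1273)
2^4 ≡ 4^2 = 16 ≡ 16 (mod 1273)
2^8 ≡ 16^2 = 256 ≡ 256 (mod 1273)
2^16 ≡ 256^2 = 65536 ≡ 613 (mod 1273)
2^32 ≡ 613^2 = 375769 ≡ 234 (mod 1273)
2^64 ≡ 234^2 = 54756 ≡ 17 (mod 1273)
2^128 ≡ 17^2 = 289 ≡ 289 (mod 1273)
2^256 ≡ 289^2 = 83521 ≡ 776 (mod 1273)
2^512 ≡ 776^2 = 602176 ≡ 47 (mod 1273)
2^1024 ≡ 47^2 = 2209 ≡ 936 (mod 1273)
1272 = 1024 + 128 + 64 + 32 + 16 + 8 in binary powers of 2.
So 2^1272 ≡ 936 · 289 · 17 · 234 · 613 · 256 ≡ 1246 (mod 1273).
Since 1246 ≠ 1, base 2 is a Fermat witness: 1273 is composite.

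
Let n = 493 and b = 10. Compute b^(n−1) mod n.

10^1 ≡ 10 (mod 493)
10^2 ≡ 10^2 = 100 ≡ 100 (mod 493)
10^4 ≡ 100^2 = 10000 ≡ 140 (mod 493)
10^8 ≡ 140^2 = 19600 ≡ 373 (mod 493)
10^16 ≡ 373^2 = 139129 ≡ 103 (mod 493)
10^32 ≡ 103^2 = 10609 ≡ 256 (mod 493)
10^64 ≡ 256^2 = 65536 ≡ 460 (mod 493)
10^128 ≡ 460^2 = 211600 ≡ 103 (mod 493)
10^256 ≡ 103^2 = 10609 ≡ 256 (mod 493)
492 = 256 + 128 + 64 + 32 + 8 + 4 in binary powers of 2.
So 10^492 ≡ 256 · 103 · 460 · 256 · 373 · 140 ≡ 132 (mod 493).
Since 132 ≠ 1, base 10 is a Fermat witness: 493 is composite.

132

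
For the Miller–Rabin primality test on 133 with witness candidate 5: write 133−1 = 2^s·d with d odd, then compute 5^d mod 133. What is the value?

133 − 1 = 132 = 2^2 · 33, so d = 33.
5^1 ≡ 5 (mod 133)
5^2 ≡ 5^2 = 25 ≡ 25 (mod 133)
5^4 ≡ 25^2 = 625 ≡ 93 (mod 133)
5^8 ≡ 93^2 = 8649 ≡ 4 (mod 133)
5^16 ≡ 4^2 = 16 ≡ 16 (mod 133)
5^32 ≡ 16^2 = 256 ≡ 123 (mod 133)
33 = 32 + 1 in binary powers of 2.
So 5^33 ≡ 123 · 5 ≡ 83 (mod 133).
Squaring chain: 83 → 106; never reaches −1, so base 5 is a Miller–Rabin witness that 133 is composite.

83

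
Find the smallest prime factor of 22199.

79

22199 is odd.
Digit sum 23, not divisible by 3.
Ends in 9: not divisible by 5.
7: 22199 = 7·3171 + 2
11: 22199 = 11·2018 + 1
13: 22199 = 13·1707 + 8
17: 22199 = 17·1305 + 14
19: 22199 = 19·1168 + 7
23: 22199 = 23·965 + 4
29: 22199 = 29·765 + 14
31: 22199 = 31·716 + 3
37: 22199 = 37·599 + 36
41: 22199 = 41·541 + 18
43: 22199 = 43·516 + 11
47: 22199 = 47·472 + 15
53: 22199 = 53·418 + 45
59: 22199 = 59·376 + 15
61: 22199 = 61·363 + 56
67: 22199 = 67·331 + 22
71: 22199 = 71·312 + 47
73: 22199 = 73·304 + 7
79: 22199 = 79·281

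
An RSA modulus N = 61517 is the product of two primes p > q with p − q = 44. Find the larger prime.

271

Since p = q + 44, we have 61517 = q(q + 44), so q² + 44q − 61517 = 0.
Discriminant: 44² + 4·61517 = 1936 + 246068 = 248004; √248004 = 498.
q = (−44 + 498)/2 = 227, and p = q + 44 = 271.
Check: 227 · 271 = 61517.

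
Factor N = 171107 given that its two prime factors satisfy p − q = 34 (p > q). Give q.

Since p = q + 34, we have 171107 = q(q + 34), so q² + 34q − 171107 = 0.
Discriminant: 34² + 4·171107 = 1156 + 684428 = 685584; √685584 = 828.
q = (−34 + 828)/2 = 397, and p = q + 34 = 431.
Check: 397 · 431 = 171107.

397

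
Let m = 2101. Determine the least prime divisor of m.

11

2101 is odd.
Digit sum 4, not divisible by 3.
Ends in 1: not divisible by 5.
7: 2101 = 7·300 + 1
11: 2101 = 11·191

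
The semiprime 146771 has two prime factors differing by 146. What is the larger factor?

Since p = q + 146, we have 146771 = q(q + 146), so q² + 146q − 146771 = 0.
Discriminant: 146² + 4·146771 = 21316 + 587084 = 608400; √608400 = 780.
q = (−146 + 780)/2 = 317, and p = q + 146 = 463.
Check: 317 · 463 = 146771.

463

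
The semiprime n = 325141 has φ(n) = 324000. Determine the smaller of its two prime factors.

541

φ(n) = (p−1)(q−1) = n − (p+q) + 1, so p + q = 325141 − 324000 + 1 = 1142.
p and q are the roots of t² − 1142t + 325141 = 0.
Discriminant: 1142² − 4·325141 = 1304164 − 1300564 = 3600; √3600 = 60.
q = (1142 − 60)/2 = 541, p = (1142 + 60)/2 = 601.
Check: 541 · 601 = 325141.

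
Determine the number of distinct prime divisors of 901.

901 = 17 · 53
901 = 17 · 53, which has 2 distinct prime factors.

2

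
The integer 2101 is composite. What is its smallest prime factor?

11

2101 is odd.
Digit sum 4, not divisible by 3.
Ends in 1: not divisible by 5.
7: 2101 = 7·300 + 1
11: 2101 = 11·191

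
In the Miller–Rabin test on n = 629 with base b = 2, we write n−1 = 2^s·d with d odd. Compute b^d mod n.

629 − 1 = 628 = 2^2 · 157, so d = 157.
2^1 ≡ 2 (mod 629)
2^2 ≡ 2^2 = 4 ≡ 4 (mod 629)
2^4 ≡ 4^2 = 16 ≡ 16 (mod 629)
2^8 ≡ 16^2 = 256 ≡ 256 (mod 629)
2^16 ≡ 256^2 = 65536 ≡ 120 (mod 629)
2^32 ≡ 120^2 = 14400 ≡ 562 (mod 629)
2^64 ≡ 562^2 = 315844 ≡ 86 (mod 629)
2^128 ≡ 86^2 = 7396 ≡ 477 (mod 629)
157 = 128 + 16 + 8 + 4 + 1 in binary powers of 2.
So 2^157 ≡ 477 · 120 · 256 · 16 · 2 ≡ 15 (mod 629).
Squaring chain: 15 → 225; never reaches −1, so base 2 is a Miller–Rabin witness that 629 is composite.

15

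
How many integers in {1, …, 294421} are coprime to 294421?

Factor: 294421 = 41 · 43 · 167.
φ(294421) = (41−1) · (43−1) · (167−1) = 40 · 42 · 166 = 278880.

278880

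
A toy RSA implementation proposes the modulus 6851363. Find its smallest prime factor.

53

6851363 is odd.
Digit sum 32, not divisible by 3.
Ends in 3: not divisible by 5.
7: 6851363 = 7·978766 + 1
11: 6851363 = 11·622851 + 2
13: 6851363 = 13·527027 + 12
17: 6851363 = 17·403021 + 6
19: 6851363 = 19·360598 + 1
23: 6851363 = 23·297885 + 8
29: 6851363 = 29·236253 + 26
31: 6851363 = 31·221011 + 22
37: 6851363 = 37·185171 + 36
41: 6851363 = 41·167106 + 17
43: 6851363 = 43·159334 + 1
47: 6851363 = 47·145773 + 32
53: 6851363 = 53·129271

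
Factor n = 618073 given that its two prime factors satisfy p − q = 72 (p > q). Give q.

Since p = q + 72, we have 618073 = q(q + 72), so q² + 72q − 618073 = 0.
Discriminant: 72² + 4·618073 = 5184 + 2472292 = 2477476; √2477476 = 1574.
q = (−72 + 1574)/2 = 751, and p = q + 72 = 823.
Check: 751 · 823 = 618073.

751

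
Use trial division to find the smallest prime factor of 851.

23

851 is odd.
Digit sum 14, not divisible by 3.
Ends in 1: not divisible by 5.
7: 851 = 7·121 + 4
11: 851 = 11·77 + 4
13: 851 = 13·65 + 6
17: 851 = 17·50 + 1
19: 851 = 19·44 + 15
23: 851 = 23·37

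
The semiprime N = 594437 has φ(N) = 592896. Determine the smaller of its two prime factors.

769

φ(n) = (p−1)(q−1) = n − (p+q) + 1, so p + q = 594437 − 592896 + 1 = 1542.
p and q are the roots of t² − 1542t + 594437 = 0.
Discriminant: 1542² − 4·594437 = 2377764 − 2377748 = 16; √16 = 4.
q = (1542 − 4)/2 = 769, p = (1542 + 4)/2 = 773.
Check: 769 · 773 = 594437.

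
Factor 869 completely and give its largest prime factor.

869 = 11 · 79
79 is prime.
So 869 = 11 · 79; the largest prime factor is 79.

79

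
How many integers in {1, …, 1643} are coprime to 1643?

Factor: 1643 = 31 · 53.
φ(1643) = (31−1) · (53−1) = 30 · 52 = 1560.

1560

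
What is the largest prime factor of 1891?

61

1891 = 31 · 61
61 is prime.
So 1891 = 31 · 61; the largest prime factor is 61.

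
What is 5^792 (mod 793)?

508

5^1 ≡ 5 (mod 793)
5^2 ≡ 5^2 = 25 ≡ 25 (mod 793)
5^4 ≡ 25^2 = 625 ≡ 625 (mod 793)
5^8 ≡ 625^2 = 390625 ≡ 469 (mod 793)
5^16 ≡ 469^2 = 219961 ≡ 300 (mod 793)
5^32 ≡ 300^2 = 90000 ≡ 391 (mod 793)
5^64 ≡ 391^2 = 152881 ≡ 625 (mod 793)
5^128 ≡ 625^2 = 390625 ≡ 469 (mod 793)
5^256 ≡ 469^2 = 219961 ≡ 300 (mod 793)
5^512 ≡ 300^2 = 90000 ≡ 391 (mod 793)
792 = 512 + 256 + 16 + 8 in binary powers of 2.
So 5^792 ≡ 391 · 300 · 300 · 469 ≡ 508 (mod 793).
Since 508 ≠ 1, base 5 is a Fermat witness: 793 is composite.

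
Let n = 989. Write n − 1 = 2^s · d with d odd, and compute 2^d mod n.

469

989 − 1 = 988 = 2^2 · 247, so d = 247.
2^1 ≡ 2 (mod 989)
2^2 ≡ 2^2 = 4 ≡ 4 (mod 989)
2^4 ≡ 4^2 = 16 ≡ 16 (mod 989)
2^8 ≡ 16^2 = 256 ≡ 256 (mod 989)
2^16 ≡ 256^2 = 65536 ≡ 262 (mod 989)
2^32 ≡ 262^2 = 68644 ≡ 403 (mod 989)
2^64 ≡ 403^2 = 162409 ≡ 213 (mod 989)
2^128 ≡ 213^2 = 45369 ≡ 864 (mod 989)
247 = 128 + 64 + 32 + 16 + 4 + 2 + 1 in binary powers of 2.
So 2^247 ≡ 864 · 213 · 403 · 262 · 16 · 4 · 2 ≡ 469 (mod 989).
Squaring chain: 469 → 403; never reaches −1, so base 2 is a Miller–Rabin witness that 989 is composite.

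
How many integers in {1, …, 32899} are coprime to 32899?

32536

Factor: 32899 = 167 · 197.
φ(32899) = (167−1) · (197−1) = 166 · 196 = 32536.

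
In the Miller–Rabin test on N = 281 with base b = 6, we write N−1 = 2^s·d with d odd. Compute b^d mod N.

221

281 − 1 = 280 = 2^3 · 35, so d = 35.
6^1 ≡ 6 (mod 281)
6^2 ≡ 6^2 = 36 ≡ 36 (mod 281)
6^4 ≡ 36^2 = 1296 ≡ 172 (mod 281)
6^8 ≡ 172^2 = 29584 ≡ 79 (mod 281)
6^16 ≡ 79^2 = 6241 ≡ 59 (mod 281)
6^32 ≡ 59^2 = 3481 ≡ 109 (mod 281)
35 = 32 + 2 + 1 in binary powers of 2.
So 6^35 ≡ 109 · 36 · 6 ≡ 221 (mod 281).
Squaring chain: 221 → 228 → 280; reaches −1, so base 6 does not prove 281 composite.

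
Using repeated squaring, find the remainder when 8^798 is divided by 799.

8^1 ≡ 8 (mod 799)
8^2 ≡ 8^2 = 64 ≡ 64 (mod 799)
8^4 ≡ 64^2 = 4096 ≡ 101 (mod 799)
8^8 ≡ 101^2 = 10201 ≡ 613 (mod 799)
8^16 ≡ 613^2 = 375769 ≡ 239 (mod 799)
8^32 ≡ 239^2 = 57121 ≡ 392 (mod 799)
8^64 ≡ 392^2 = 153664 ≡ 256 (mod 799)
8^128 ≡ 256^2 = 65536 ≡ 18 (mod 799)
8^256 ≡ 18^2 = 324 ≡ 324 (mod 799)
8^512 ≡ 324^2 = 104976 ≡ 307 (mod 799)
798 = 512 + 256 + 16 + 8 + 4 + 2 in binary powers of 2.
So 8^798 ≡ 307 · 324 · 239 · 613 · 101 · 64 ≡ 4 (mod 799).
Since 4 ≠ 1, base 8 is a Fermat witness: 799 is composite.

4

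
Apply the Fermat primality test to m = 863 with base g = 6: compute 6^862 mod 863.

6^1 ≡ 6 (mod 863)
6^2 ≡ 6^2 = 36 ≡ 36 (mod 863)
6^4 ≡ 36^2 = 1296 ≡ 433 (mod 863)
6^8 ≡ 433^2 = 187489 ≡ 218 (mod 863)
6^16 ≡ 218^2 = 47524 ≡ 59 (mod 863)
6^32 ≡ 59^2 = 3481 ≡ 29 (mod 863)
6^64 ≡ 29^2 = 841 ≡ 841 (mod 863)
6^128 ≡ 841^2 = 707281 ≡ 484 (mod 863)
6^256 ≡ 484^2 = 234256 ≡ 383 (mod 863)
6^512 ≡ 383^2 = 146689 ≡ 842 (mod 863)
862 = 512 + 256 + 64 + 16 + 8 + 4 + 2 in binary powers of 2.
So 6^862 ≡ 842 · 383 · 841 · 59 · 218 · 433 · 36 ≡ 1 (mod 863).
Since the result is 1, base 6 gives no evidence that 863 is composite.

1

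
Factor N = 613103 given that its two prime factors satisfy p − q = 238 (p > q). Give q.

673

Since p = q + 238, we have 613103 = q(q + 238), so q² + 238q − 613103 = 0.
Discriminant: 238² + 4·613103 = 56644 + 2452412 = 2509056; √2509056 = 1584.
q = (−238 + 1584)/2 = 673, and p = q + 238 = 911.
Check: 673 · 911 = 613103.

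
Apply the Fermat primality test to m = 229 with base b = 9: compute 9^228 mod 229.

1

9^1 ≡ 9 (mod 229)
9^2 ≡ 9^2 = 81 ≡ 81 (mod 229)
9^4 ≡ 81^2 = 6561 ≡ 149 (mod 229)
9^8 ≡ 149^2 = 22201 ≡ 217 (mod 229)
9^16 ≡ 217^2 = 47089 ≡ 144 (mod 229)
9^32 ≡ 144^2 = 20736 ≡ 126 (mod 229)
9^64 ≡ 126^2 = 15876 ≡ 75 (mod 229)
9^128 ≡ 75^2 = 5625 ≡ 129 (mod 229)
228 = 128 + 64 + 32 + 4 in binary powers of 2.
So 9^228 ≡ 129 · 75 · 126 · 149 ≡ 1 (mod 229).
Since the result is 1, base 9 gives no evidence that 229 is composite.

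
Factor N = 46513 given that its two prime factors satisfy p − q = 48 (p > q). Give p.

Since p = q + 48, we have 46513 = q(q + 48), so q² + 48q − 46513 = 0.
Discriminant: 48² + 4·46513 = 2304 + 186052 = 188356; √188356 = 434.
q = (−48 + 434)/2 = 193, and p = q + 48 = 241.
Check: 193 · 241 = 46513.

241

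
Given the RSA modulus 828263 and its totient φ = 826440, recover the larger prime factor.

φ(n) = (p−1)(q−1) = n − (p+q) + 1, so p + q = 828263 − 826440 + 1 = 1824.
p and q are the roots of t² − 1824t + 828263 = 0.
Discriminant: 1824² − 4·828263 = 3326976 − 3313052 = 13924; √13924 = 118.
q = (1824 − 118)/2 = 853, p = (1824 + 118)/2 = 971.
Check: 853 · 971 = 828263.

971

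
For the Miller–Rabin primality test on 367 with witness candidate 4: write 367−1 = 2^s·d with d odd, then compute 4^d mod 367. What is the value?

1

367 − 1 = 366 = 2^1 · 183, so d = 183.
4^1 ≡ 4 (mod 367)
4^2 ≡ 4^2 = 16 ≡ 16 (mod 367)
4^4 ≡ 16^2 = 256 ≡ 256 (mod 367)
4^8 ≡ 256^2 = 65536 ≡ 210 (mod 367)
4^16 ≡ 210^2 = 44100 ≡ 60 (mod 367)
4^32 ≡ 60^2 = 3600 ≡ 297 (mod 367)
4^64 ≡ 297^2 = 88209 ≡ 129 (mod 367)
4^128 ≡ 129^2 = 16641 ≡ 126 (mod 367)
183 = 128 + 32 + 16 + 4 + 2 + 1 in binary powers of 2.
So 4^183 ≡ 126 · 297 · 60 · 256 · 16 · 4 ≡ 1 (mod 367).
Since 4^d ≡ 1 (mod 367), base 4 does not prove 367 composite.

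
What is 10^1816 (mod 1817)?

1094

10^1 ≡ 10 (mod 1817)
10^2 ≡ 10^2 = 100 ≡ 100 (mod 1817)
10^4 ≡ 100^2 = 10000 ≡ 915 (mod 1817)
10^8 ≡ 915^2 = 837225 ≡ 1405 (mod 1817)
10^16 ≡ 1405^2 = 1974025 ≡ 763 (mod 1817)
10^32 ≡ 763^2 = 582169 ≡ 729 (mod 1817)
10^64 ≡ 729^2 = 531441 ≡ 877 (mod 1817)
10^128 ≡ 877^2 = 769129 ≡ 538 (mod 1817)
10^256 ≡ 538^2 = 289444 ≡ 541 (mod 1817)
10^512 ≡ 541^2 = 292681 ≡ 144 (mod 1817)
10^1024 ≡ 144^2 = 20736 ≡ 749 (mod 1817)
1816 = 1024 + 512 + 256 + 16 + 8 in binary powers of 2.
So 10^1816 ≡ 749 · 144 · 541 · 763 · 1405 ≡ 1094 (mod 1817).
Since 1094 ≠ 1, base 10 is a Fermat witness: 1817 is composite.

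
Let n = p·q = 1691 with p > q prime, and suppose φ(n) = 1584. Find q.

19

φ(n) = (p−1)(q−1) = n − (p+q) + 1, so p + q = 1691 − 1584 + 1 = 108.
p and q are the roots of t² − 108t + 1691 = 0.
Discriminant: 108² − 4·1691 = 11664 − 6764 = 4900; √4900 = 70.
q = (108 − 70)/2 = 19, p = (108 + 70)/2 = 89.
Check: 19 · 89 = 1691.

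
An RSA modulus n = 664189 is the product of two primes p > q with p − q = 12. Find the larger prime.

Since p = q + 12, we have 664189 = q(q + 12), so q² + 12q − 664189 = 0.
Discriminant: 12² + 4·664189 = 144 + 2656756 = 2656900; √2656900 = 1630.
q = (−12 + 1630)/2 = 809, and p = q + 12 = 821.
Check: 809 · 821 = 664189.

821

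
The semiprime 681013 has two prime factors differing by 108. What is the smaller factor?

Since p = q + 108, we have 681013 = q(q + 108), so q² + 108q − 681013 = 0.
Discriminant: 108² + 4·681013 = 11664 + 2724052 = 2735716; √2735716 = 1654.
q = (−108 + 1654)/2 = 773, and p = q + 108 = 881.
Check: 773 · 881 = 681013.

773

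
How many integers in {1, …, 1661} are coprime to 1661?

1500

Factor: 1661 = 11 · 151.
φ(1661) = (11−1) · (151−1) = 10 · 150 = 1500.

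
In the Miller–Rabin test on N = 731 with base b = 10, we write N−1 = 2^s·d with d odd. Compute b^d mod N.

731 − 1 = 730 = 2^1 · 365, so d = 365.
10^1 ≡ 10 (mod 731)
10^2 ≡ 10^2 = 100 ≡ 100 (mod 731)
10^4 ≡ 100^2 = 10000 ≡ 497 (mod 731)
10^8 ≡ 497^2 = 247009 ≡ 662 (mod 731)
10^16 ≡ 662^2 = 438244 ≡ 375 (mod 731)
10^32 ≡ 375^2 = 140625 ≡ 273 (mod 731)
10^64 ≡ 273^2 = 74529 ≡ 698 (mod 731)
10^128 ≡ 698^2 = 487204 ≡ 358 (mod 731)
10^256 ≡ 358^2 = 128164 ≡ 239 (mod 731)
365 = 256 + 64 + 32 + 8 + 4 + 1 in binary powers of 2.
So 10^365 ≡ 239 · 698 · 273 · 662 · 497 · 10 ≡ 232 (mod 731).
Squaring chain: 232; never reaches −1, so base 10 is a Miller–Rabin witness that 731 is composite.

232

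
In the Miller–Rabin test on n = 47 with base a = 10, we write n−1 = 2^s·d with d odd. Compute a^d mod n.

46

47 − 1 = 46 = 2^1 · 23, so d = 23.
10^1 ≡ 10 (mod 47)
10^2 ≡ 10^2 = 100 ≡ 6 (mod 47)
10^4 ≡ 6^2 = 36 ≡ 36 (mod 47)
10^8 ≡ 36^2 = 1296 ≡ 27 (mod 47)
10^16 ≡ 27^2 = 729 ≡ 24 (mod 47)
23 = 16 + 4 + 2 + 1 in binary powers of 2.
So 10^23 ≡ 24 · 36 · 6 · 10 ≡ 46 (mod 47).
Since 10^d ≡ 46 (mod 47), base 10 does not prove 47 composite.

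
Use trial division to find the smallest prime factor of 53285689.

97

53285689 is odd.
Digit sum 46, not divisible by 3.
Ends in 9: not divisible by 5.
7: 53285689 = 7·7612241 + 2
11: 53285689 = 11·4844153 + 6
13: 53285689 = 13·4098899 + 2
17: 53285689 = 17·3134452 + 5
19: 53285689 = 19·2804509 + 18
23: 53285689 = 23·2316769 + 2
29: 53285689 = 29·1837437 + 16
31: 53285689 = 31·1718893 + 6
37: 53285689 = 37·1440153 + 28
41: 53285689 = 41·1299650 + 39
43: 53285689 = 43·1239202 + 3
47: 53285689 = 47·1133738 + 3
53: 53285689 = 53·1005390 + 19
59: 53285689 = 59·903147 + 16
61: 53285689 = 61·873535 + 54
67: 53285689 = 67·795308 + 53
71: 53285689 = 71·750502 + 47
73: 53285689 = 73·729940 + 69
79: 53285689 = 79·674502 + 31
83: 53285689 = 83·641996 + 21
89: 53285689 = 89·598715 + 54
97: 53285689 = 97·549337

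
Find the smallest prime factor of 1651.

1651 is odd.
Digit sum 13, not divisible by 3.
Ends in 1: not divisible by 5.
7: 1651 = 7·235 + 6
11: 1651 = 11·150 + 1
13: 1651 = 13·127

13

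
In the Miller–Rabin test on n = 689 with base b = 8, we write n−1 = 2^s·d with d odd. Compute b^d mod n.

689 − 1 = 688 = 2^4 · 43, so d = 43.
8^1 ≡ 8 (mod 689)
8^2 ≡ 8^2 = 64 ≡ 64 (mod 689)
8^4 ≡ 64^2 = 4096 ≡ 651 (mod 689)
8^8 ≡ 651^2 = 423801 ≡ 66 (mod 689)
8^16 ≡ 66^2 = 4356 ≡ 222 (mod 689)
8^32 ≡ 222^2 = 49284 ≡ 365 (mod 689)
43 = 32 + 8 + 2 + 1 in binary powers of 2.
So 8^43 ≡ 365 · 66 · 64 · 8 ≡ 291 (mod 689).
Squaring chain: 291 → 623 → 222 → 365; never reaches −1, so base 8 is a Miller–Rabin witness that 689 is composite.

291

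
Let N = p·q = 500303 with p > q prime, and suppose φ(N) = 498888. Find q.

677

φ(n) = (p−1)(q−1) = n − (p+q) + 1, so p + q = 500303 − 498888 + 1 = 1416.
p and q are the roots of t² − 1416t + 500303 = 0.
Discriminant: 1416² − 4·500303 = 2005056 − 2001212 = 3844; √3844 = 62.
q = (1416 − 62)/2 = 677, p = (1416 + 62)/2 = 739.
Check: 677 · 739 = 500303.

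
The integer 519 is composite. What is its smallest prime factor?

3

519 is odd.
Digit sum 15, divisible by 3.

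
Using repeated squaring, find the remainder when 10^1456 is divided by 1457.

754

10^1 ≡ 10 (mod 1457)
10^2 ≡ 10^2 = 100 ≡ 100 (mod 1457)
10^4 ≡ 100^2 = 10000 ≡ 1258 (mod 1457)
10^8 ≡ 1258^2 = 1582564 ≡ 262 (mod 1457)
10^16 ≡ 262^2 = 68644 ≡ 165 (mod 1457)
10^32 ≡ 165^2 = 27225 ≡ 999 (mod 1457)
10^64 ≡ 999^2 = 998001 ≡ 1413 (mod 1457)
10^128 ≡ 1413^2 = 1996569 ≡ 479 (mod 1457)
10^256 ≡ 479^2 = 229441 ≡ 692 (mod 1457)
10^512 ≡ 692^2 = 478864 ≡ 968 (mod 1457)
10^1024 ≡ 968^2 = 937024 ≡ 173 (mod 1457)
1456 = 1024 + 256 + 128 + 32 + 16 in binary powers of 2.
So 10^1456 ≡ 173 · 692 · 479 · 999 · 165 ≡ 754 (mod 1457).
Since 754 ≠ 1, base 10 is a Fermat witness: 1457 is composite.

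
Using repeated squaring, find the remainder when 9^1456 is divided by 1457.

1001

9^1 ≡ 9 (mod 1457)
9^2 ≡ 9^2 = 81 ≡ 81 (mod 1457)
9^4 ≡ 81^2 = 6561 ≡ 733 (mod 1457)
9^8 ≡ 733^2 = 537289 ≡ 1113 (mod 1457)
9^16 ≡ 1113^2 = 1238769 ≡ 319 (mod 1457)
9^32 ≡ 319^2 = 101761 ≡ 1228 (mod 1457)
9^64 ≡ 1228^2 = 1507984 ≡ 1446 (mod 1457)
9^128 ≡ 1446^2 = 2090916 ≡ 121 (mod 1457)
9^256 ≡ 121^2 = 14641 ≡ 71 (mod 1457)
9^512 ≡ 71^2 = 5041 ≡ 670 (mod 1457)
9^1024 ≡ 670^2 = 448900 ≡ 144 (mod 1457)
1456 = 1024 + 256 + 128 + 32 + 16 in binary powers of 2.
So 9^1456 ≡ 144 · 71 · 121 · 1228 · 319 ≡ 1001 (mod 1457).
Since 1001 ≠ 1, base 9 is a Fermat witness: 1457 is composite.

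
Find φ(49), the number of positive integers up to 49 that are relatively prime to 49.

42

Factor: 49 = 7^2.
φ(49) = 7^1·(7−1) = 42.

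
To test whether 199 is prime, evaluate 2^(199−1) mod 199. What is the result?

2^1 ≡ 2 (mod 199)
2^2 ≡ 2^2 = 4 ≡ 4 (mod 199)
2^4 ≡ 4^2 = 16 ≡ 16 (mod 199)
2^8 ≡ 16^2 = 256 ≡ 57 (mod 199)
2^16 ≡ 57^2 = 3249 ≡ 65 (mod 199)
2^32 ≡ 65^2 = 4225 ≡ 46 (mod 199)
2^64 ≡ 46^2 = 2116 ≡ 126 (mod 199)
2^128 ≡ 126^2 = 15876 ≡ 155 (mod 199)
198 = 128 + 64 + 4 + 2 in binary powers of 2.
So 2^198 ≡ 155 · 126 · 16 · 4 ≡ 1 (mod 199).
Since the result is 1, base 2 gives no evidence that 199 is composite.

1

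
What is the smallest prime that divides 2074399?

2074399 is odd.
Digit sum 34, not divisible by 3.
Ends in 9: not divisible by 5.
7: 2074399 = 7·296342 + 5
11: 2074399 = 11·188581 + 8
13: 2074399 = 13·159569 + 2
17: 2074399 = 17·122023 + 8
19: 2074399 = 19·109178 + 17
23: 2074399 = 23·90191 + 6
29: 2074399 = 29·71531

29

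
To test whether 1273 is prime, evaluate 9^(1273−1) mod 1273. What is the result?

710

9^1 ≡ 9 (mod 1273)
9^2 ≡ 9^2 = 81 ≡ 81 (mod 1273)
9^4 ≡ 81^2 = 6561 ≡ 196 (mod 1273)
9^8 ≡ 196^2 = 38416 ≡ 226 (mod 1273)
9^16 ≡ 226^2 = 51076 ≡ 156 (mod 1273)
9^32 ≡ 156^2 = 24336 ≡ 149 (mod 1273)
9^64 ≡ 149^2 = 22201 ≡ 560 (mod 1273)
9^128 ≡ 560^2 = 313600 ≡ 442 (mod 1273)
9^256 ≡ 442^2 = 195364 ≡ 595 (mod 1273)
9^512 ≡ 595^2 = 354025 ≡ 131 (mod 1273)
9^1024 ≡ 131^2 = 17161 ≡ 612 (mod 1273)
1272 = 1024 + 128 + 64 + 32 + 16 + 8 in binary powers of 2.
So 9^1272 ≡ 612 · 442 · 560 · 149 · 156 · 226 ≡ 710 (mod 1273).
Since 710 ≠ 1, base 9 is a Fermat witness: 1273 is composite.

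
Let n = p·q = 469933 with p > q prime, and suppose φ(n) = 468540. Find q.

φ(n) = (p−1)(q−1) = n − (p+q) + 1, so p + q = 469933 − 468540 + 1 = 1394.
p and q are the roots of t² − 1394t + 469933 = 0.
Discriminant: 1394² − 4·469933 = 1943236 − 1879732 = 63504; √63504 = 252.
q = (1394 − 252)/2 = 571, p = (1394 + 252)/2 = 823.
Check: 571 · 823 = 469933.

571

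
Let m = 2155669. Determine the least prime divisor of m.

53

2155669 is odd.
Digit sum 34, not divisible by 3.
Ends in 9: not divisible by 5.
7: 2155669 = 7·307952 + 5
11: 2155669 = 11·195969 + 10
13: 2155669 = 13·165820 + 9
17: 2155669 = 17·126804 + 1
19: 2155669 = 19·113456 + 5
23: 2155669 = 23·93724 + 17
29: 2155669 = 29·74333 + 12
31: 2155669 = 31·69537 + 22
37: 2155669 = 37·58261 + 12
41: 2155669 = 41·52577 + 12
43: 2155669 = 43·50131 + 36
47: 2155669 = 47·45865 + 14
53: 2155669 = 53·40673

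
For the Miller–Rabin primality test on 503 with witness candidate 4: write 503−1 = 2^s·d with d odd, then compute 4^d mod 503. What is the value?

503 − 1 = 502 = 2^1 · 251, so d = 251.
4^1 ≡ 4 (mod 503)
4^2 ≡ 4^2 = 16 ≡ 16 (mod 503)
4^4 ≡ 16^2 = 256 ≡ 256 (mod 503)
4^8 ≡ 256^2 = 65536 ≡ 146 (mod 503)
4^16 ≡ 146^2 = 21316 ≡ 190 (mod 503)
4^32 ≡ 190^2 = 36100 ≡ 387 (mod 503)
4^64 ≡ 387^2 = 149769 ≡ 378 (mod 503)
4^128 ≡ 378^2 = 142884 ≡ 32 (mod 503)
251 = 128 + 64 + 32 + 16 + 8 + 2 + 1 in binary powers of 2.
So 4^251 ≡ 32 · 378 · 387 · 190 · 146 · 16 · 4 ≡ 1 (mod 503).
Since 4^d ≡ 1 (mod 503), base 4 does not prove 503 composite.

1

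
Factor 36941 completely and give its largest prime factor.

53

36941 = 17 · 2173
2173 = 41 · 53
53 is prime.
So 36941 = 17 · 41 · 53; the largest prime factor is 53.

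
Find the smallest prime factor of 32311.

32311 is odd.
Digit sum 10, not divisible by 3.
Ends in 1: not divisible by 5.
7: 32311 = 7·4615 + 6
11: 32311 = 11·2937 + 4
13: 32311 = 13·2485 + 6
17: 32311 = 17·1900 + 11
19: 32311 = 19·1700 + 11
23: 32311 = 23·1404 + 19
29: 32311 = 29·1114 + 5
31: 32311 = 31·1042 + 9
37: 32311 = 37·873 + 10
41: 32311 = 41·788 + 3
43: 32311 = 43·751 + 18
47: 32311 = 47·687 + 22
53: 32311 = 53·609 + 34
59: 32311 = 59·547 + 38
61: 32311 = 61·529 + 42
67: 32311 = 67·482 + 17
71: 32311 = 71·455 + 6
73: 32311 = 73·442 + 45
79: 32311 = 79·409

79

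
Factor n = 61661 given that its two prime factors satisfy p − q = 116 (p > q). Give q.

Since p = q + 116, we have 61661 = q(q + 116), so q² + 116q − 61661 = 0.
Discriminant: 116² + 4·61661 = 13456 + 246644 = 260100; √260100 = 510.
q = (−116 + 510)/2 = 197, and p = q + 116 = 313.
Check: 197 · 313 = 61661.

197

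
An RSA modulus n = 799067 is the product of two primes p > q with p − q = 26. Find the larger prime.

907

Since p = q + 26, we have 799067 = q(q + 26), so q² + 26q − 799067 = 0.
Discriminant: 26² + 4·799067 = 676 + 3196268 = 3196944; √3196944 = 1788.
q = (−26 + 1788)/2 = 881, and p = q + 26 = 907.
Check: 881 · 907 = 799067.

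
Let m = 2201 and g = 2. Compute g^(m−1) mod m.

2^1 ≡ 2 (mod 2201)
2^2 ≡ 2^2 = 4 ≡ 4 (mod 2201)
2^4 ≡ 4^2 = 16 ≡ 16 (mod 2201)
2^8 ≡ 16^2 = 256 ≡ 256 (mod 2201)
2^16 ≡ 256^2 = 65536 ≡ 1707 (mod 2201)
2^32 ≡ 1707^2 = 2913849 ≡ 1926 (mod 2201)
2^64 ≡ 1926^2 = 3709476 ≡ 791 (mod 2201)
2^128 ≡ 791^2 = 625681 ≡ 597 (mod 2201)
2^256 ≡ 597^2 = 356409 ≡ 2048 (mod 2201)
2^512 ≡ 2048^2 = 4194304 ≡ 1399 (mod 2201)
2^1024 ≡ 1399^2 = 1957201 ≡ 512 (mod 2201)
2^2048 ≡ 512^2 = 262144 ≡ 225 (mod 2201)
2200 = 2048 + 128 + 16 + 8 in binary powers of 2.
So 2^2200 ≡ 225 · 597 · 1707 · 256 ≡ 1582 (mod 2201).
Since 1582 ≠ 1, base 2 is a Fermat witness: 2201 is composite.

1582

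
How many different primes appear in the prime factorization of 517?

2

517 = 11 · 47
517 = 11 · 47, which has 2 distinct prime factors.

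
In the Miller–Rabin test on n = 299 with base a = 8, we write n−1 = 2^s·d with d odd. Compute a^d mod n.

151

299 − 1 = 298 = 2^1 · 149, so d = 149.
8^1 ≡ 8 (mod 299)
8^2 ≡ 8^2 = 64 ≡ 64 (mod 299)
8^4 ≡ 64^2 = 4096 ≡ 209 (mod 299)
8^8 ≡ 209^2 = 43681 ≡ 27 (mod 299)
8^16 ≡ 27^2 = 729 ≡ 131 (mod 299)
8^32 ≡ 131^2 = 17161 ≡ 118 (mod 299)
8^64 ≡ 118^2 = 13924 ≡ 170 (mod 299)
8^128 ≡ 170^2 = 28900 ≡ 196 (mod 299)
149 = 128 + 16 + 4 + 1 in binary powers of 2.
So 8^149 ≡ 196 · 131 · 209 · 8 ≡ 151 (mod 299).
Squaring chain: 151; never reaches −1, so base 8 is a Miller–Rabin witness that 299 is composite.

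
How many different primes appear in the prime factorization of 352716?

352716 = 2^2 · 88179
88179 = 3 · 29393
29393 = 7 · 4199
4199 = 13 · 323
323 = 17 · 19
352716 = 2^2 · 3 · 7 · 13 · 17 · 19, which has 6 distinct prime factors.

6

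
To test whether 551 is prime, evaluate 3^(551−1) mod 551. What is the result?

3^1 ≡ 3 (mod 551)
3^2 ≡ 3^2 = 9 ≡ 9 (mod 551)
3^4 ≡ 9^2 = 81 ≡ 81 (mod 551)
3^8 ≡ 81^2 = 6561 ≡ 500 (mod 551)
3^16 ≡ 500^2 = 250000 ≡ 397 (mod 551)
3^32 ≡ 397^2 = 157609 ≡ 23 (mod 551)
3^64 ≡ 23^2 = 529 ≡ 529 (mod 551)
3^128 ≡ 529^2 = 279841 ≡ 484 (mod 551)
3^256 ≡ 484^2 = 234256 ≡ 81 (mod 551)
3^512 ≡ 81^2 = 6561 ≡ 500 (mod 551)
550 = 512 + 32 + 4 + 2 in binary powers of 2.
So 3^550 ≡ 500 · 23 · 81 · 9 ≡ 35 (mod 551).
Since 35 ≠ 1, base 3 is a Fermat witness: 551 is composite.

35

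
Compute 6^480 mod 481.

6^1 ≡ 6 (mod 481)
6^2 ≡ 6^2 = 36 ≡ 36 (mod 481)
6^4 ≡ 36^2 = 1296 ≡ 334 (mod 481)
6^8 ≡ 334^2 = 111556 ≡ 445 (mod 481)
6^16 ≡ 445^2 = 198025 ≡ 334 (mod 481)
6^32 ≡ 334^2 = 111556 ≡ 445 (mod 481)
6^64 ≡ 445^2 = 198025 ≡ 334 (mod 481)
6^128 ≡ 334^2 = 111556 ≡ 445 (mod 481)
6^256 ≡ 445^2 = 198025 ≡ 334 (mod 481)
480 = 256 + 128 + 64 + 32 in binary powers of 2.
So 6^480 ≡ 334 · 445 · 334 · 445 ≡ 1 (mod 481).
Since the result is 1, base 6 gives no evidence that 481 is composite.

1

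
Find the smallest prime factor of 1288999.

1288999 is odd.
Digit sum 46, not divisible by 3.
Ends in 9: not divisible by 5.
7: 1288999 = 7·184142 + 5
11: 1288999 = 11·117181 + 8
13: 1288999 = 13·99153 + 10
17: 1288999 = 17·75823 + 8
19: 1288999 = 19·67842 + 1
23: 1288999 = 23·56043 + 10
29: 1288999 = 29·44448 + 7
31: 1288999 = 31·41580 + 19
37: 1288999 = 37·34837 + 30
41: 1288999 = 41·31439

41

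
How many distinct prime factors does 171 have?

171 = 3^2 · 19
171 = 3^2 · 19, which has 2 distinct prime factors.

2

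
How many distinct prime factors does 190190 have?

190190 = 2 · 95095
95095 = 5 · 19019
19019 = 7 · 2717
2717 = 11 · 247
247 = 13 · 19
190190 = 2 · 5 · 7 · 11 · 13 · 19, which has 6 distinct prime factors.

6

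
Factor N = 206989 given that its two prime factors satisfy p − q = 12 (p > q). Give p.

Since p = q + 12, we have 206989 = q(q + 12), so q² + 12q − 206989 = 0.
Discriminant: 12² + 4·206989 = 144 + 827956 = 828100; √828100 = 910.
q = (−12 + 910)/2 = 449, and p = q + 12 = 461.
Check: 449 · 461 = 206989.

461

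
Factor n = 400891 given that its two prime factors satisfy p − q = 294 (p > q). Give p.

Since p = q + 294, we have 400891 = q(q + 294), so q² + 294q − 400891 = 0.
Discriminant: 294² + 4·400891 = 86436 + 1603564 = 1690000; √1690000 = 1300.
q = (−294 + 1300)/2 = 503, and p = q + 294 = 797.
Check: 503 · 797 = 400891.

797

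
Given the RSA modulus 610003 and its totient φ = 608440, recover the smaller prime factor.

743

φ(n) = (p−1)(q−1) = n − (p+q) + 1, so p + q = 610003 − 608440 + 1 = 1564.
p and q are the roots of t² − 1564t + 610003 = 0.
Discriminant: 1564² − 4·610003 = 2446096 − 2440012 = 6084; √6084 = 78.
q = (1564 − 78)/2 = 743, p = (1564 + 78)/2 = 821.
Check: 743 · 821 = 610003.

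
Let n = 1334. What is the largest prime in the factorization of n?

29

1334 = 2 · 667
667 = 23 · 29
29 is prime.
So 1334 = 2 · 23 · 29; the largest prime factor is 29.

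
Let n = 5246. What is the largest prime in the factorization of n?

61

5246 = 2 · 2623
2623 = 43 · 61
61 is prime.
So 5246 = 2 · 43 · 61; the largest prime factor is 61.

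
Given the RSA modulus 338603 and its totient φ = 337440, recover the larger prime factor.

593

φ(n) = (p−1)(q−1) = n − (p+q) + 1, so p + q = 338603 − 337440 + 1 = 1164.
p and q are the roots of t² − 1164t + 338603 = 0.
Discriminant: 1164² − 4·338603 = 1354896 − 1354412 = 484; √484 = 22.
q = (1164 − 22)/2 = 571, p = (1164 + 22)/2 = 593.
Check: 571 · 593 = 338603.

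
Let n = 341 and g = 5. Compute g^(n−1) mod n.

5^1 ≡ 5 (mod 341)
5^2 ≡ 5^2 = 25 ≡ 25 (mod 341)
5^4 ≡ 25^2 = 625 ≡ 284 (mod 341)
5^8 ≡ 284^2 = 80656 ≡ 180 (mod 341)
5^16 ≡ 180^2 = 32400 ≡ 5 (mod 341)
5^32 ≡ 5^2 = 25 ≡ 25 (mod 341)
5^64 ≡ 25^2 = 625 ≡ 284 (mod 341)
5^128 ≡ 284^2 = 80656 ≡ 180 (mod 341)
5^256 ≡ 180^2 = 32400 ≡ 5 (mod 341)
340 = 256 + 64 + 16 + 4 in binary powers of 2.
So 5^340 ≡ 5 · 284 · 5 · 284 ≡ 67 (mod 341).
Since 67 ≠ 1, base 5 is a Fermat witness: 341 is composite.

67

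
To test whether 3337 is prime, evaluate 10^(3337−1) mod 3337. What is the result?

10^1 ≡ 10 (mod 3337)
10^2 ≡ 10^2 = 100 ≡ 100 (mod 3337)
10^4 ≡ 100^2 = 10000 ≡ 3326 (mod 3337)
10^8 ≡ 3326^2 = 11062276 ≡ 121 (mod 3337)
10^16 ≡ 121^2 = 14641 ≡ 1293 (mod 3337)
10^32 ≡ 1293^2 = 1671849 ≡ 12 (mod 3337)
10^64 ≡ 12^2 = 144 ≡ 144 (mod 3337)
10^128 ≡ 144^2 = 20736 ≡ 714 (mod 3337)
10^256 ≡ 714^2 = 509796 ≡ 2572 (mod 3337)
10^512 ≡ 2572^2 = 6615184 ≡ 1250 (mod 3337)
10^1024 ≡ 1250^2 = 1562500 ≡ 784 (mod 3337)
10^2048 ≡ 784^2 = 614656 ≡ 648 (mod 3337)
3336 = 2048 + 1024 + 256 + 8 in binary powers of 2.
So 10^3336 ≡ 648 · 784 · 2572 · 121 ≡ 2998 (mod 3337).
Since 2998 ≠ 1, base 10 is a Fermat witness: 3337 is composite.

2998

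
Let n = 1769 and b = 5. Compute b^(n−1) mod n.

5^1 ≡ 5 (mod 1769)
5^2 ≡ 5^2 = 25 ≡ 25 (mod 1769)
5^4 ≡ 25^2 = 625 ≡ 625 (mod 1769)
5^8 ≡ 625^2 = 390625 ≡ 1445 (mod 1769)
5^16 ≡ 1445^2 = 2088025 ≡ 605 (mod 1769)
5^32 ≡ 605^2 = 366025 ≡ 1611 (mod 1769)
5^64 ≡ 1611^2 = 2595321 ≡ 198 (mod 1769)
5^128 ≡ 198^2 = 39204 ≡ 286 (mod 1769)
5^256 ≡ 286^2 = 81796 ≡ 422 (mod 1769)
5^512 ≡ 422^2 = 178084 ≡ 1184 (mod 1769)
5^1024 ≡ 1184^2 = 1401856 ≡ 808 (mod 1769)
1768 = 1024 + 512 + 128 + 64 + 32 + 8 in binary powers of 2.
So 5^1768 ≡ 808 · 1184 · 286 · 198 · 1611 · 1445 ≡ 1669 (mod 1769).
Since 1669 ≠ 1, base 5 is a Fermat witness: 1769 is composite.

1669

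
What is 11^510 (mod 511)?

435

11^1 ≡ 11 (mod 511)
11^2 ≡ 11^2 = 121 ≡ 121 (mod 511)
11^4 ≡ 121^2 = 14641 ≡ 333 (mod 511)
11^8 ≡ 333^2 = 110889 ≡ 2 (mod 511)
11^16 ≡ 2^2 = 4 ≡ 4 (mod 511)
11^32 ≡ 4^2 = 16 ≡ 16 (mod 511)
11^64 ≡ 16^2 = 256 ≡ 256 (mod 511)
11^128 ≡ 256^2 = 65536 ≡ 128 (mod 511)
11^256 ≡ 128^2 = 16384 ≡ 32 (mod 511)
510 = 256 + 128 + 64 + 32 + 16 + 8 + 4 + 2 in binary powers of 2.
So 11^510 ≡ 32 · 128 · 256 · 16 · 4 · 2 · 333 · 121 ≡ 435 (mod 511).
Since 435 ≠ 1, base 11 is a Fermat witness: 511 is composite.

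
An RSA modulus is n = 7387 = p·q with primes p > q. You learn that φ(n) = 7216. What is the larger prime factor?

89

φ(n) = (p−1)(q−1) = n − (p+q) + 1, so p + q = 7387 − 7216 + 1 = 172.
p and q are the roots of t² − 172t + 7387 = 0.
Discriminant: 172² − 4·7387 = 29584 − 29548 = 36; √36 = 6.
q = (172 − 6)/2 = 83, p = (172 + 6)/2 = 89.
Check: 83 · 89 = 7387.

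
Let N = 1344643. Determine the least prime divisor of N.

1344643 is odd.
Digit sum 25, not divisible by 3.
Ends in 3: not divisible by 5.
7: 1344643 = 7·192091 + 6
11: 1344643 = 11·122240 + 3
13: 1344643 = 13·103434 + 1
17: 1344643 = 17·79096 + 11
19: 1344643 = 19·70770 + 13
23: 1344643 = 23·58462 + 17
29: 1344643 = 29·46367

29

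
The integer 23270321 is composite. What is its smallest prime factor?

71

23270321 is odd.
Digit sum 20, not divisible by 3.
Ends in 1: not divisible by 5.
7: 23270321 = 7·3324331 + 4
11: 23270321 = 11·2115483 + 8
13: 23270321 = 13·1790024 + 9
17: 23270321 = 17·1368842 + 7
19: 23270321 = 19·1224753 + 14
23: 23270321 = 23·1011753 + 2
29: 23270321 = 29·802424 + 25
31: 23270321 = 31·750655 + 16
37: 23270321 = 37·628927 + 22
41: 23270321 = 41·567568 + 33
43: 23270321 = 43·541170 + 11
47: 23270321 = 47·495113 + 10
53: 23270321 = 53·439062 + 35
59: 23270321 = 59·394412 + 13
61: 23270321 = 61·381480 + 41
67: 23270321 = 67·347318 + 15
71: 23270321 = 71·327751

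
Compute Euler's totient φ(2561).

2352

Factor: 2561 = 13 · 197.
φ(2561) = (13−1) · (197−1) = 12 · 196 = 2352.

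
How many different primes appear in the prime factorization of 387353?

387353 = 19^2 · 1073
1073 = 29 · 37
387353 = 19^2 · 29 · 37, which has 3 distinct prime factors.

3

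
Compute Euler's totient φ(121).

Factor: 121 = 11^2.
φ(121) = 11^1·(11−1) = 110.

110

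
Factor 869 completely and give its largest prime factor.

79

869 = 11 · 79
79 is prime.
So 869 = 11 · 79; the largest prime factor is 79.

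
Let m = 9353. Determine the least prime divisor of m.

9353 is odd.
Digit sum 20, not divisible by 3.
Ends in 3: not divisible by 5.
7: 9353 = 7·1336 + 1
11: 9353 = 11·850 + 3
13: 9353 = 13·719 + 6
17: 9353 = 17·550 + 3
19: 9353 = 19·492 + 5
23: 9353 = 23·406 + 15
29: 9353 = 29·322 + 15
31: 9353 = 31·301 + 22
37: 9353 = 37·252 + 29
41: 9353 = 41·228 + 5
43: 9353 = 43·217 + 22
47: 9353 = 47·199

47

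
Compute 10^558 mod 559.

10^1 ≡ 10 (mod 559)
10^2 ≡ 10^2 = 100 ≡ 100 (mod 559)
10^4 ≡ 100^2 = 10000 ≡ 497 (mod 559)
10^8 ≡ 497^2 = 247009 ≡ 490 (mod 559)
10^16 ≡ 490^2 = 240100 ≡ 289 (mod 559)
10^32 ≡ 289^2 = 83521 ≡ 230 (mod 559)
10^64 ≡ 230^2 = 52900 ≡ 354 (mod 559)
10^128 ≡ 354^2 = 125316 ≡ 100 (mod 559)
10^256 ≡ 100^2 = 10000 ≡ 497 (mod 559)
10^512 ≡ 497^2 = 247009 ≡ 490 (mod 559)
558 = 512 + 32 + 8 + 4 + 2 in binary powers of 2.
So 10^558 ≡ 490 · 230 · 490 · 497 · 100 ≡ 365 (mod 559).
Since 365 ≠ 1, base 10 is a Fermat witness: 559 is composite.

365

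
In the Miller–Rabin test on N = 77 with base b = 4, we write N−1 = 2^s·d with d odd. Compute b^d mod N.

77 − 1 = 76 = 2^2 · 19, so d = 19.
4^1 ≡ 4 (mod 77)
4^2 ≡ 4^2 = 16 ≡ 16 (mod 77)
4^4 ≡ 16^2 = 256 ≡ 25 (mod 77)
4^8 ≡ 25^2 = 625 ≡ 9 (mod 77)
4^16 ≡ 9^2 = 81 ≡ 4 (mod 77)
19 = 16 + 2 + 1 in binary powers of 2.
So 4^19 ≡ 4 · 16 · 4 ≡ 25 (mod 77).
Squaring chain: 25 → 9; never reaches −1, so base 4 is a Miller–Rabin witness that 77 is composite.

25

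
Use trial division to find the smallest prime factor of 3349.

3349 is odd.
Digit sum 19, not divisible by 3.
Ends in 9: not divisible by 5.
7: 3349 = 7·478 + 3
11: 3349 = 11·304 + 5
13: 3349 = 13·257 + 8
17: 3349 = 17·197

17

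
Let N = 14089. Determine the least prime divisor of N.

73

14089 is odd.
Digit sum 22, not divisible by 3.
Ends in 9: not divisible by 5.
7: 14089 = 7·2012 + 5
11: 14089 = 11·1280 + 9
13: 14089 = 13·1083 + 10
17: 14089 = 17·828 + 13
19: 14089 = 19·741 + 10
23: 14089 = 23·612 + 13
29: 14089 = 29·485 + 24
31: 14089 = 31·454 + 15
37: 14089 = 37·380 + 29
41: 14089 = 41·343 + 26
43: 14089 = 43·327 + 28
47: 14089 = 47·299 + 36
53: 14089 = 53·265 + 44
59: 14089 = 59·238 + 47
61: 14089 = 61·230 + 59
67: 14089 = 67·210 + 19
71: 14089 = 71·198 + 31
73: 14089 = 73·193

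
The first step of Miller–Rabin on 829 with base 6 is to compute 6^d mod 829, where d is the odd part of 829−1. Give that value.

829 − 1 = 828 = 2^2 · 207, so d = 207.
6^1 ≡ 6 (mod 829)
6^2 ≡ 6^2 = 36 ≡ 36 (mod 829)
6^4 ≡ 36^2 = 1296 ≡ 467 (mod 829)
6^8 ≡ 467^2 = 218089 ≡ 62 (mod 829)
6^16 ≡ 62^2 = 3844 ≡ 528 (mod 829)
6^32 ≡ 528^2 = 278784 ≡ 240 (mod 829)
6^64 ≡ 240^2 = 57600 ≡ 399 (mod 829)
6^128 ≡ 399^2 = 159201 ≡ 33 (mod 829)
207 = 128 + 64 + 8 + 4 + 2 + 1 in binary powers of 2.
So 6^207 ≡ 33 · 399 · 62 · 467 · 36 · 6 ≡ 583 (mod 829).
Squaring chain: 583 → 828; reaches −1, so base 6 does not prove 829 composite.

583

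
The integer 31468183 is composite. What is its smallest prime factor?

31468183 is odd.
Digit sum 34, not divisible by 3.
Ends in 3: not divisible by 5.
7: 31468183 = 7·4495454 + 5
11: 31468183 = 11·2860743 + 10
13: 31468183 = 13·2420629 + 6
17: 31468183 = 17·1851069 + 10
19: 31468183 = 19·1656220 + 3
23: 31468183 = 23·1368181 + 20
29: 31468183 = 29·1085109 + 22
31: 31468183 = 31·1015102 + 21
37: 31468183 = 37·850491 + 16
41: 31468183 = 41·767516 + 27
43: 31468183 = 43·731818 + 9
47: 31468183 = 47·669535 + 38
53: 31468183 = 53·593739 + 16
59: 31468183 = 59·533359 + 2
61: 31468183 = 61·515871 + 52
67: 31468183 = 67·469674 + 25
71: 31468183 = 71·443213 + 60
73: 31468183 = 73·431071

73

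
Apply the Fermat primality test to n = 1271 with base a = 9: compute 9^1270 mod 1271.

532

9^1 ≡ 9 (mod 1271)
9^2 ≡ 9^2 = 81 ≡ 81 (mod 1271)
9^4 ≡ 81^2 = 6561 ≡ 206 (mod 1271)
9^8 ≡ 206^2 = 42436 ≡ 493 (mod 1271)
9^16 ≡ 493^2 = 243049 ≡ 288 (mod 1271)
9^32 ≡ 288^2 = 82944 ≡ 329 (mod 1271)
9^64 ≡ 329^2 = 108241 ≡ 206 (mod 1271)
9^128 ≡ 206^2 = 42436 ≡ 493 (mod 1271)
9^256 ≡ 493^2 = 243049 ≡ 288 (mod 1271)
9^512 ≡ 288^2 = 82944 ≡ 329 (mod 1271)
9^1024 ≡ 329^2 = 108241 ≡ 206 (mod 1271)
1270 = 1024 + 128 + 64 + 32 + 16 + 4 + 2 in binary powers of 2.
So 9^1270 ≡ 206 · 493 · 206 · 329 · 288 · 206 · 81 ≡ 532 (mod 1271).
Since 532 ≠ 1, base 9 is a Fermat witness: 1271 is composite.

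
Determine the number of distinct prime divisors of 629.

629 = 17 · 37
629 = 17 · 37, which has 2 distinct prime factors.

2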